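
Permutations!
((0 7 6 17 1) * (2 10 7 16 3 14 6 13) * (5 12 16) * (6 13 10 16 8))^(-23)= (0 17 8 5 1 6 12)(2 3 13 16 14)(7 10)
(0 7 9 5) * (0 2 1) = [7, 0, 1, 3, 4, 2, 6, 9, 8, 5] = (0 7 9 5 2 1)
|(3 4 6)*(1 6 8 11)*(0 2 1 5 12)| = 10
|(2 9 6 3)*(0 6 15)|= |(0 6 3 2 9 15)|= 6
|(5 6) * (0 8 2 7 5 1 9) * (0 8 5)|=|(0 5 6 1 9 8 2 7)|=8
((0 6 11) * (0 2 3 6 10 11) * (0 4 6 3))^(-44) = ((0 10 11 2)(4 6))^(-44) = (11)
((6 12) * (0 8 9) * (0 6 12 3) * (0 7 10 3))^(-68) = (12)(3 7 10) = ((12)(0 8 9 6)(3 7 10))^(-68)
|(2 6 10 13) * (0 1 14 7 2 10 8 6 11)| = 6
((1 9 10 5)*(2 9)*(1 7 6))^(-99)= (1 6 7 5 10 9 2)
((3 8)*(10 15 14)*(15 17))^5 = ((3 8)(10 17 15 14))^5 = (3 8)(10 17 15 14)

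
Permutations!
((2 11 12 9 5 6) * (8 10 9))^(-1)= ((2 11 12 8 10 9 5 6))^(-1)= (2 6 5 9 10 8 12 11)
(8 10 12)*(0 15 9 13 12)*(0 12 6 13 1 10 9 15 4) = (15)(0 4)(1 10 12 8 9)(6 13) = [4, 10, 2, 3, 0, 5, 13, 7, 9, 1, 12, 11, 8, 6, 14, 15]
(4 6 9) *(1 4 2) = (1 4 6 9 2) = [0, 4, 1, 3, 6, 5, 9, 7, 8, 2]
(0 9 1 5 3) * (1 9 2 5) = (9)(0 2 5 3) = [2, 1, 5, 0, 4, 3, 6, 7, 8, 9]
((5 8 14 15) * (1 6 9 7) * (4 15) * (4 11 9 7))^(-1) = ((1 6 7)(4 15 5 8 14 11 9))^(-1) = (1 7 6)(4 9 11 14 8 5 15)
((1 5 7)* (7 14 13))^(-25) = (14)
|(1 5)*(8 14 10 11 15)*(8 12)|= 6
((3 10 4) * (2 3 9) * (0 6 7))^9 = (2 9 4 10 3)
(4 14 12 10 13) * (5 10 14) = (4 5 10 13)(12 14) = [0, 1, 2, 3, 5, 10, 6, 7, 8, 9, 13, 11, 14, 4, 12]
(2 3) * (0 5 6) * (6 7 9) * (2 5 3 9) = [3, 1, 9, 5, 4, 7, 0, 2, 8, 6] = (0 3 5 7 2 9 6)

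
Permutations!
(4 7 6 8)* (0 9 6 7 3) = (0 9 6 8 4 3) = [9, 1, 2, 0, 3, 5, 8, 7, 4, 6]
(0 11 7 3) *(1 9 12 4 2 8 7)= (0 11 1 9 12 4 2 8 7 3)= [11, 9, 8, 0, 2, 5, 6, 3, 7, 12, 10, 1, 4]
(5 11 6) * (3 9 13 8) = (3 9 13 8)(5 11 6) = [0, 1, 2, 9, 4, 11, 5, 7, 3, 13, 10, 6, 12, 8]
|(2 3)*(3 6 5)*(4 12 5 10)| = 7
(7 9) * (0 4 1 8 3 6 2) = [4, 8, 0, 6, 1, 5, 2, 9, 3, 7] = (0 4 1 8 3 6 2)(7 9)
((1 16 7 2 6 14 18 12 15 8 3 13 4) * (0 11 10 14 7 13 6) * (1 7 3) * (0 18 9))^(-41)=(0 9 14 10 11)(1 8 15 12 18 2 7 4 13 16)(3 6)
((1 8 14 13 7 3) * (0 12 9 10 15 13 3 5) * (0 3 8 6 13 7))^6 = ((0 12 9 10 15 7 5 3 1 6 13)(8 14))^6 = (0 5 12 3 9 1 10 6 15 13 7)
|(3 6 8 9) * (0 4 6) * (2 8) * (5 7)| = 14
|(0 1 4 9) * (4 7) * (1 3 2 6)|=8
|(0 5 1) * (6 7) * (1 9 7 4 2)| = |(0 5 9 7 6 4 2 1)| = 8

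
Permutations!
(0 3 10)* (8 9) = (0 3 10)(8 9) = [3, 1, 2, 10, 4, 5, 6, 7, 9, 8, 0]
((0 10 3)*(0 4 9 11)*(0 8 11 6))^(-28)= (11)(0 3 9)(4 6 10)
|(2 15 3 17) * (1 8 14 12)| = |(1 8 14 12)(2 15 3 17)| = 4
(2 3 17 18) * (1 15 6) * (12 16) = (1 15 6)(2 3 17 18)(12 16) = [0, 15, 3, 17, 4, 5, 1, 7, 8, 9, 10, 11, 16, 13, 14, 6, 12, 18, 2]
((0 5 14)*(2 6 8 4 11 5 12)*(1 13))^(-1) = (0 14 5 11 4 8 6 2 12)(1 13)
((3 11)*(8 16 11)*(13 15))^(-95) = ((3 8 16 11)(13 15))^(-95) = (3 8 16 11)(13 15)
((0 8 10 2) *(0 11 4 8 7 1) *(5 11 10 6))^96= ((0 7 1)(2 10)(4 8 6 5 11))^96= (4 8 6 5 11)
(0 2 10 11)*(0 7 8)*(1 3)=(0 2 10 11 7 8)(1 3)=[2, 3, 10, 1, 4, 5, 6, 8, 0, 9, 11, 7]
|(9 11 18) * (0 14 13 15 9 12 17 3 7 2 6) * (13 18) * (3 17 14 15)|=|(0 15 9 11 13 3 7 2 6)(12 14 18)|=9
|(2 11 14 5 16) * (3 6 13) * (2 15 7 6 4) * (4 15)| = 30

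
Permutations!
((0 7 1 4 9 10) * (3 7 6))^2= ((0 6 3 7 1 4 9 10))^2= (0 3 1 9)(4 10 6 7)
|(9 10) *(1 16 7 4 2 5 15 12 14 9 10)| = |(1 16 7 4 2 5 15 12 14 9)| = 10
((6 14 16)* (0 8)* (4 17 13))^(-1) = (0 8)(4 13 17)(6 16 14)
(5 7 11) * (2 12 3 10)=(2 12 3 10)(5 7 11)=[0, 1, 12, 10, 4, 7, 6, 11, 8, 9, 2, 5, 3]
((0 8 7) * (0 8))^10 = ((7 8))^10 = (8)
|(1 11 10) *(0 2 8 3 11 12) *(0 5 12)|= |(0 2 8 3 11 10 1)(5 12)|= 14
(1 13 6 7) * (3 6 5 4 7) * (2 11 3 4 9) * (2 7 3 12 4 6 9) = (1 13 5 2 11 12 4 3 9 7) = [0, 13, 11, 9, 3, 2, 6, 1, 8, 7, 10, 12, 4, 5]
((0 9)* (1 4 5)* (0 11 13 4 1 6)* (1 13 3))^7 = (0 5 13 3 9 6 4 1 11)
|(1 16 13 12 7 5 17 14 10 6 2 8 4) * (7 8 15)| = 24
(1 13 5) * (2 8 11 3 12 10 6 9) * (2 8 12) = [0, 13, 12, 2, 4, 1, 9, 7, 11, 8, 6, 3, 10, 5] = (1 13 5)(2 12 10 6 9 8 11 3)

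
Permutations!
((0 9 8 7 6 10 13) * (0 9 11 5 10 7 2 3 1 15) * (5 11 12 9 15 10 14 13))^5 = (0 3 13 8 5 12 1 15 2 14 9 10)(6 7)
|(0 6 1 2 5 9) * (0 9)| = |(9)(0 6 1 2 5)| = 5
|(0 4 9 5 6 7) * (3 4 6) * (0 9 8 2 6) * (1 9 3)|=|(1 9 5)(2 6 7 3 4 8)|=6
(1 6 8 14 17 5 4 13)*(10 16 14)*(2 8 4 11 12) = [0, 6, 8, 3, 13, 11, 4, 7, 10, 9, 16, 12, 2, 1, 17, 15, 14, 5] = (1 6 4 13)(2 8 10 16 14 17 5 11 12)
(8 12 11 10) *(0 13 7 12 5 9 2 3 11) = [13, 1, 3, 11, 4, 9, 6, 12, 5, 2, 8, 10, 0, 7] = (0 13 7 12)(2 3 11 10 8 5 9)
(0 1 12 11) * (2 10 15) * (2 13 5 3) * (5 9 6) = (0 1 12 11)(2 10 15 13 9 6 5 3) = [1, 12, 10, 2, 4, 3, 5, 7, 8, 6, 15, 0, 11, 9, 14, 13]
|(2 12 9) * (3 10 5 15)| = 12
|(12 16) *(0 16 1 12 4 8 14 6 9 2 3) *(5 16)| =10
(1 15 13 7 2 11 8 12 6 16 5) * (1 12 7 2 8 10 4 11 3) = (1 15 13 2 3)(4 11 10)(5 12 6 16)(7 8) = [0, 15, 3, 1, 11, 12, 16, 8, 7, 9, 4, 10, 6, 2, 14, 13, 5]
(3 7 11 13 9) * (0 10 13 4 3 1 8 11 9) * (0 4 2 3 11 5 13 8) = [10, 0, 3, 7, 11, 13, 6, 9, 5, 1, 8, 2, 12, 4] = (0 10 8 5 13 4 11 2 3 7 9 1)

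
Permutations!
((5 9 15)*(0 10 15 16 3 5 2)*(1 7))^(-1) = ((0 10 15 2)(1 7)(3 5 9 16))^(-1) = (0 2 15 10)(1 7)(3 16 9 5)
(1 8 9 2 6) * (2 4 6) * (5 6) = (1 8 9 4 5 6) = [0, 8, 2, 3, 5, 6, 1, 7, 9, 4]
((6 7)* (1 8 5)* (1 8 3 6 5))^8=((1 3 6 7 5 8))^8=(1 6 5)(3 7 8)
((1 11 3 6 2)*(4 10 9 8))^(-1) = (1 2 6 3 11)(4 8 9 10)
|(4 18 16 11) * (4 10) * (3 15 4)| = 7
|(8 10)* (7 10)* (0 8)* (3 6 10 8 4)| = 10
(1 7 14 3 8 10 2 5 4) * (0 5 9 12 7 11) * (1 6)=(0 5 4 6 1 11)(2 9 12 7 14 3 8 10)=[5, 11, 9, 8, 6, 4, 1, 14, 10, 12, 2, 0, 7, 13, 3]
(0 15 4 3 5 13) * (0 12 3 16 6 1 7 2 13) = (0 15 4 16 6 1 7 2 13 12 3 5) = [15, 7, 13, 5, 16, 0, 1, 2, 8, 9, 10, 11, 3, 12, 14, 4, 6]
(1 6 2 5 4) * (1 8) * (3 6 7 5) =(1 7 5 4 8)(2 3 6) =[0, 7, 3, 6, 8, 4, 2, 5, 1]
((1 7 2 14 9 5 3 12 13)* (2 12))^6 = ((1 7 12 13)(2 14 9 5 3))^6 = (1 12)(2 14 9 5 3)(7 13)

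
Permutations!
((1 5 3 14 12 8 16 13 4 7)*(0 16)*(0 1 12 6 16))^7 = ((1 5 3 14 6 16 13 4 7 12 8))^7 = (1 4 14 8 13 3 12 16 5 7 6)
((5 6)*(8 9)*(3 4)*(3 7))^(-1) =((3 4 7)(5 6)(8 9))^(-1) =(3 7 4)(5 6)(8 9)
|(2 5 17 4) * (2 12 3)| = |(2 5 17 4 12 3)| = 6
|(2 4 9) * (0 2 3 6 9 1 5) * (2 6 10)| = 9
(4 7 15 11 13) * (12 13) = (4 7 15 11 12 13) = [0, 1, 2, 3, 7, 5, 6, 15, 8, 9, 10, 12, 13, 4, 14, 11]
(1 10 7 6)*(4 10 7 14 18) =[0, 7, 2, 3, 10, 5, 1, 6, 8, 9, 14, 11, 12, 13, 18, 15, 16, 17, 4] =(1 7 6)(4 10 14 18)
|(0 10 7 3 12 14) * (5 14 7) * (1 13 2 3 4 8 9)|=36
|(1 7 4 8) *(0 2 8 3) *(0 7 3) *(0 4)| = 6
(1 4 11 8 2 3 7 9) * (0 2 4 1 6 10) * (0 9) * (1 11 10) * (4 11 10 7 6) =[2, 10, 3, 6, 7, 5, 1, 0, 11, 4, 9, 8] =(0 2 3 6 1 10 9 4 7)(8 11)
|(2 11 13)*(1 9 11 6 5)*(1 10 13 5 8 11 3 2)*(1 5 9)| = 6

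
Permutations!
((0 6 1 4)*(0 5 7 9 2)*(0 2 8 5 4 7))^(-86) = ((0 6 1 7 9 8 5))^(-86) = (0 8 7 6 5 9 1)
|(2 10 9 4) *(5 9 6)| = |(2 10 6 5 9 4)| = 6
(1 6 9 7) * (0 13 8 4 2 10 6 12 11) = (0 13 8 4 2 10 6 9 7 1 12 11) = [13, 12, 10, 3, 2, 5, 9, 1, 4, 7, 6, 0, 11, 8]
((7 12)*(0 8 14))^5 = (0 14 8)(7 12)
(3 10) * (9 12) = (3 10)(9 12) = [0, 1, 2, 10, 4, 5, 6, 7, 8, 12, 3, 11, 9]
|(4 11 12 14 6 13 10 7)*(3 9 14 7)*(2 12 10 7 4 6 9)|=|(2 12 4 11 10 3)(6 13 7)(9 14)|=6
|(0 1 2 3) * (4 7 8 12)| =|(0 1 2 3)(4 7 8 12)| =4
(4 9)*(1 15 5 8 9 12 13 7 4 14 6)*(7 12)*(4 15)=(1 4 7 15 5 8 9 14 6)(12 13)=[0, 4, 2, 3, 7, 8, 1, 15, 9, 14, 10, 11, 13, 12, 6, 5]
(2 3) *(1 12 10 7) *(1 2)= (1 12 10 7 2 3)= [0, 12, 3, 1, 4, 5, 6, 2, 8, 9, 7, 11, 10]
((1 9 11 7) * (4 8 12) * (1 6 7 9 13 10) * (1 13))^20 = ((4 8 12)(6 7)(9 11)(10 13))^20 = (13)(4 12 8)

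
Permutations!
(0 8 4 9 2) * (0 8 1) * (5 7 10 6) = [1, 0, 8, 3, 9, 7, 5, 10, 4, 2, 6] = (0 1)(2 8 4 9)(5 7 10 6)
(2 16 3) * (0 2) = [2, 1, 16, 0, 4, 5, 6, 7, 8, 9, 10, 11, 12, 13, 14, 15, 3] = (0 2 16 3)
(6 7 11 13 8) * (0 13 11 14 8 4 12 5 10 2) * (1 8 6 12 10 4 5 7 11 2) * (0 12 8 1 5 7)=(0 13 7 14 6 11 2 12)(4 10 5)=[13, 1, 12, 3, 10, 4, 11, 14, 8, 9, 5, 2, 0, 7, 6]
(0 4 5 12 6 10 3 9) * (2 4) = (0 2 4 5 12 6 10 3 9) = [2, 1, 4, 9, 5, 12, 10, 7, 8, 0, 3, 11, 6]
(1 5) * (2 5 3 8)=(1 3 8 2 5)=[0, 3, 5, 8, 4, 1, 6, 7, 2]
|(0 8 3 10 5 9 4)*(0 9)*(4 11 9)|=10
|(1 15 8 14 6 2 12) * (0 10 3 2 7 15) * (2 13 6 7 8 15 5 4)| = 13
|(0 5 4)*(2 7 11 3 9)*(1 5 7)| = 9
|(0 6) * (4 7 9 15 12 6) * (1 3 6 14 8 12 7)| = 15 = |(0 4 1 3 6)(7 9 15)(8 12 14)|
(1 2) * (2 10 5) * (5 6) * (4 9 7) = (1 10 6 5 2)(4 9 7) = [0, 10, 1, 3, 9, 2, 5, 4, 8, 7, 6]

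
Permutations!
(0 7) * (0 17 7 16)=[16, 1, 2, 3, 4, 5, 6, 17, 8, 9, 10, 11, 12, 13, 14, 15, 0, 7]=(0 16)(7 17)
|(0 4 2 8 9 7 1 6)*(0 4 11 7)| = |(0 11 7 1 6 4 2 8 9)| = 9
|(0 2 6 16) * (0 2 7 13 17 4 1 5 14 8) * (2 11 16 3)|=18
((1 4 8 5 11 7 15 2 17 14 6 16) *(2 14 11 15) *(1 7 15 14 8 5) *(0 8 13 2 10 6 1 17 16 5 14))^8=((0 8 17 11 15 13 2 16 7 10 6 5)(1 4 14))^8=(0 7 15)(1 14 4)(2 17 6)(5 16 11)(8 10 13)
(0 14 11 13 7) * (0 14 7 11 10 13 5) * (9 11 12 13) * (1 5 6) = (0 7 14 10 9 11 6 1 5)(12 13) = [7, 5, 2, 3, 4, 0, 1, 14, 8, 11, 9, 6, 13, 12, 10]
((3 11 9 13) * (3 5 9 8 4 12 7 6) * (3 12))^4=(5 9 13)(6 12 7)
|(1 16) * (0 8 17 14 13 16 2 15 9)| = 10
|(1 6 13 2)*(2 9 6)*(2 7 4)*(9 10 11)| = 20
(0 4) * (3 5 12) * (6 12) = (0 4)(3 5 6 12) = [4, 1, 2, 5, 0, 6, 12, 7, 8, 9, 10, 11, 3]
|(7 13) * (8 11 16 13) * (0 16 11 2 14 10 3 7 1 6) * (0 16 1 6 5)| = |(0 1 5)(2 14 10 3 7 8)(6 16 13)| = 6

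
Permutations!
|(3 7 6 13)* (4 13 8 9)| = |(3 7 6 8 9 4 13)| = 7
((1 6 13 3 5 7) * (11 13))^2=((1 6 11 13 3 5 7))^2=(1 11 3 7 6 13 5)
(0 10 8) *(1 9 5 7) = (0 10 8)(1 9 5 7) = [10, 9, 2, 3, 4, 7, 6, 1, 0, 5, 8]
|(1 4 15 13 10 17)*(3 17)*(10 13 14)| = 7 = |(1 4 15 14 10 3 17)|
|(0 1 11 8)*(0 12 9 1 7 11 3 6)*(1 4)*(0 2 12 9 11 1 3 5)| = |(0 7 1 5)(2 12 11 8 9 4 3 6)| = 8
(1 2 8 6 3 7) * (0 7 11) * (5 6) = (0 7 1 2 8 5 6 3 11) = [7, 2, 8, 11, 4, 6, 3, 1, 5, 9, 10, 0]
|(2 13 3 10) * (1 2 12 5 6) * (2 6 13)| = |(1 6)(3 10 12 5 13)| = 10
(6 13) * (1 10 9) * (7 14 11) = (1 10 9)(6 13)(7 14 11) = [0, 10, 2, 3, 4, 5, 13, 14, 8, 1, 9, 7, 12, 6, 11]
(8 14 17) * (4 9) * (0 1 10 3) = (0 1 10 3)(4 9)(8 14 17) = [1, 10, 2, 0, 9, 5, 6, 7, 14, 4, 3, 11, 12, 13, 17, 15, 16, 8]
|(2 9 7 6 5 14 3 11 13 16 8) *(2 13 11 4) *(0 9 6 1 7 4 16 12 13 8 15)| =|(0 9 4 2 6 5 14 3 16 15)(1 7)(12 13)| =10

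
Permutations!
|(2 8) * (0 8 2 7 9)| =4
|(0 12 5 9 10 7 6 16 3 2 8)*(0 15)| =|(0 12 5 9 10 7 6 16 3 2 8 15)| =12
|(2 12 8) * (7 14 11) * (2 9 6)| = 15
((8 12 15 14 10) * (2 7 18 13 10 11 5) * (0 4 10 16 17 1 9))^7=((0 4 10 8 12 15 14 11 5 2 7 18 13 16 17 1 9))^7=(0 11 17 12 18 4 5 1 15 13 10 2 9 14 16 8 7)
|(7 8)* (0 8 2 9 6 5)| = 7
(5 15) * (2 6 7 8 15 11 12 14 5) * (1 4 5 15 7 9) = (1 4 5 11 12 14 15 2 6 9)(7 8) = [0, 4, 6, 3, 5, 11, 9, 8, 7, 1, 10, 12, 14, 13, 15, 2]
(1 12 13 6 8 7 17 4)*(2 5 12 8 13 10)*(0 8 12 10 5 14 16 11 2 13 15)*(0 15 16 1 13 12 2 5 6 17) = (0 8 7)(1 2 14)(4 13 17)(5 10 12 6 16 11) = [8, 2, 14, 3, 13, 10, 16, 0, 7, 9, 12, 5, 6, 17, 1, 15, 11, 4]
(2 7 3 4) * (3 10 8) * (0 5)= (0 5)(2 7 10 8 3 4)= [5, 1, 7, 4, 2, 0, 6, 10, 3, 9, 8]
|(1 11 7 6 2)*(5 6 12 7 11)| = 4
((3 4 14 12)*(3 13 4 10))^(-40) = (14)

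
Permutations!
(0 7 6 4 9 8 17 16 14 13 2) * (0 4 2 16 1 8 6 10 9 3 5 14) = (0 7 10 9 6 2 4 3 5 14 13 16)(1 8 17) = [7, 8, 4, 5, 3, 14, 2, 10, 17, 6, 9, 11, 12, 16, 13, 15, 0, 1]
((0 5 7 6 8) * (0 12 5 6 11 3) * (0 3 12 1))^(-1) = (0 1 8 6)(5 12 11 7)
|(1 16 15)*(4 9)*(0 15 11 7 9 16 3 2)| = |(0 15 1 3 2)(4 16 11 7 9)| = 5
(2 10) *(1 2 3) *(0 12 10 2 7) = [12, 7, 2, 1, 4, 5, 6, 0, 8, 9, 3, 11, 10] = (0 12 10 3 1 7)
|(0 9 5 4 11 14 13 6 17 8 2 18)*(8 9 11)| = 12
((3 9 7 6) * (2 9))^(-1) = ((2 9 7 6 3))^(-1) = (2 3 6 7 9)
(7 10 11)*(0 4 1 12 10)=(0 4 1 12 10 11 7)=[4, 12, 2, 3, 1, 5, 6, 0, 8, 9, 11, 7, 10]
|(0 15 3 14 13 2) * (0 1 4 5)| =9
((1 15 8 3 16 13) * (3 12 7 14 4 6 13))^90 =(16)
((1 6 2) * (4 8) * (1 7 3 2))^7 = (1 6)(2 7 3)(4 8)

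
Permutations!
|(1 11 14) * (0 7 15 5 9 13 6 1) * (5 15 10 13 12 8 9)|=24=|(15)(0 7 10 13 6 1 11 14)(8 9 12)|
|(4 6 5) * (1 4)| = |(1 4 6 5)| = 4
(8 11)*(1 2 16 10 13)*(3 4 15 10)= (1 2 16 3 4 15 10 13)(8 11)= [0, 2, 16, 4, 15, 5, 6, 7, 11, 9, 13, 8, 12, 1, 14, 10, 3]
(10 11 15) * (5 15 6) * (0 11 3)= [11, 1, 2, 0, 4, 15, 5, 7, 8, 9, 3, 6, 12, 13, 14, 10]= (0 11 6 5 15 10 3)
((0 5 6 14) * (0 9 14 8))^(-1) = ((0 5 6 8)(9 14))^(-1) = (0 8 6 5)(9 14)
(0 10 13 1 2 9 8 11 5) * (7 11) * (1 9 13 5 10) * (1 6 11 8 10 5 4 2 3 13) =(0 6 11 5)(1 3 13 9 10 4 2)(7 8) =[6, 3, 1, 13, 2, 0, 11, 8, 7, 10, 4, 5, 12, 9]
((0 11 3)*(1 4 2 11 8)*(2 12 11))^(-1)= (0 3 11 12 4 1 8)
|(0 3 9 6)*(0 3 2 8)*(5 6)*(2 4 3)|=8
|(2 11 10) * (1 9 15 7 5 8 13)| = |(1 9 15 7 5 8 13)(2 11 10)| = 21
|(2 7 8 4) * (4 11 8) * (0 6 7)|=10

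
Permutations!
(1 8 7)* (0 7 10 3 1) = (0 7)(1 8 10 3) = [7, 8, 2, 1, 4, 5, 6, 0, 10, 9, 3]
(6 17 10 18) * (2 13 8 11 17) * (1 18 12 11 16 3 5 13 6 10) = (1 18 10 12 11 17)(2 6)(3 5 13 8 16) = [0, 18, 6, 5, 4, 13, 2, 7, 16, 9, 12, 17, 11, 8, 14, 15, 3, 1, 10]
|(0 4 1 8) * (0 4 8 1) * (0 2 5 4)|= |(0 8)(2 5 4)|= 6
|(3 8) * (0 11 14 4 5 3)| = |(0 11 14 4 5 3 8)| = 7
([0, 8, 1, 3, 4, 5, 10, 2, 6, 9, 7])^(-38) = (1 7 6)(2 10 8)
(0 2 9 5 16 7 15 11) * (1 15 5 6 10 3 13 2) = [1, 15, 9, 13, 4, 16, 10, 5, 8, 6, 3, 0, 12, 2, 14, 11, 7] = (0 1 15 11)(2 9 6 10 3 13)(5 16 7)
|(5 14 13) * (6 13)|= |(5 14 6 13)|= 4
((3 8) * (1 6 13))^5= ((1 6 13)(3 8))^5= (1 13 6)(3 8)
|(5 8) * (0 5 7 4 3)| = 6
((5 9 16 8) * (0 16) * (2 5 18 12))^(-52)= (0 12)(2 16)(5 8)(9 18)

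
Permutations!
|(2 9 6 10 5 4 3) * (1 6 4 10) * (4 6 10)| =|(1 10 5 4 3 2 9 6)| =8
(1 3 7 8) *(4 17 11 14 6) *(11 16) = (1 3 7 8)(4 17 16 11 14 6) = [0, 3, 2, 7, 17, 5, 4, 8, 1, 9, 10, 14, 12, 13, 6, 15, 11, 16]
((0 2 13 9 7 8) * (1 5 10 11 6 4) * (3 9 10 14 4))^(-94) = (0 3 13 7 11)(1 14)(2 9 10 8 6)(4 5)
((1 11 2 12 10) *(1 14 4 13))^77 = (1 14 2 13 10 11 4 12)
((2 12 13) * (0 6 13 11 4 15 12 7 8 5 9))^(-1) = ((0 6 13 2 7 8 5 9)(4 15 12 11))^(-1) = (0 9 5 8 7 2 13 6)(4 11 12 15)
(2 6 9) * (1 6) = (1 6 9 2) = [0, 6, 1, 3, 4, 5, 9, 7, 8, 2]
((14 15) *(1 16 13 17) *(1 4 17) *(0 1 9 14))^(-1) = ((0 1 16 13 9 14 15)(4 17))^(-1) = (0 15 14 9 13 16 1)(4 17)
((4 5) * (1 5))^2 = ((1 5 4))^2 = (1 4 5)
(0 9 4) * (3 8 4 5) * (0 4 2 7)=[9, 1, 7, 8, 4, 3, 6, 0, 2, 5]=(0 9 5 3 8 2 7)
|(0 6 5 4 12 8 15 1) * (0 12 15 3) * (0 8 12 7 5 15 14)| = |(0 6 15 1 7 5 4 14)(3 8)| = 8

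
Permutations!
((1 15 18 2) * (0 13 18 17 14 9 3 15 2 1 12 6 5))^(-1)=((0 13 18 1 2 12 6 5)(3 15 17 14 9))^(-1)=(0 5 6 12 2 1 18 13)(3 9 14 17 15)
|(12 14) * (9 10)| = |(9 10)(12 14)| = 2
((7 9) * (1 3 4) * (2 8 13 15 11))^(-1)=(1 4 3)(2 11 15 13 8)(7 9)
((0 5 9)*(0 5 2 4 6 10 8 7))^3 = ((0 2 4 6 10 8 7)(5 9))^3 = (0 6 7 4 8 2 10)(5 9)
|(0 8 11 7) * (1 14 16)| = |(0 8 11 7)(1 14 16)| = 12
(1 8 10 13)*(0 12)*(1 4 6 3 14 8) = (0 12)(3 14 8 10 13 4 6) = [12, 1, 2, 14, 6, 5, 3, 7, 10, 9, 13, 11, 0, 4, 8]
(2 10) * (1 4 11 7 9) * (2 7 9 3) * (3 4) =(1 3 2 10 7 4 11 9) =[0, 3, 10, 2, 11, 5, 6, 4, 8, 1, 7, 9]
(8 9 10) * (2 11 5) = [0, 1, 11, 3, 4, 2, 6, 7, 9, 10, 8, 5] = (2 11 5)(8 9 10)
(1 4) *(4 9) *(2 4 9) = [0, 2, 4, 3, 1, 5, 6, 7, 8, 9] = (9)(1 2 4)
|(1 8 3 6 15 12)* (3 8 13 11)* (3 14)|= 8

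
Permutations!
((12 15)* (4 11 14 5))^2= (15)(4 14)(5 11)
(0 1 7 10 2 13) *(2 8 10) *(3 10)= (0 1 7 2 13)(3 10 8)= [1, 7, 13, 10, 4, 5, 6, 2, 3, 9, 8, 11, 12, 0]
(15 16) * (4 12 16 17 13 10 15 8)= (4 12 16 8)(10 15 17 13)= [0, 1, 2, 3, 12, 5, 6, 7, 4, 9, 15, 11, 16, 10, 14, 17, 8, 13]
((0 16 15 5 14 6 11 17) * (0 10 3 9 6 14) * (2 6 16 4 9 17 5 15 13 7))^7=((0 4 9 16 13 7 2 6 11 5)(3 17 10))^7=(0 6 13 4 11 7 9 5 2 16)(3 17 10)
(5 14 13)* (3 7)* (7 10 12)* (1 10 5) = (1 10 12 7 3 5 14 13) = [0, 10, 2, 5, 4, 14, 6, 3, 8, 9, 12, 11, 7, 1, 13]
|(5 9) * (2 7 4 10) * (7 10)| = 2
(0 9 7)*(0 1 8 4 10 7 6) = [9, 8, 2, 3, 10, 5, 0, 1, 4, 6, 7] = (0 9 6)(1 8 4 10 7)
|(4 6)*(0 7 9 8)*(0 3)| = 10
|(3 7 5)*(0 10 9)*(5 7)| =|(0 10 9)(3 5)| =6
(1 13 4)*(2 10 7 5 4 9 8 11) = [0, 13, 10, 3, 1, 4, 6, 5, 11, 8, 7, 2, 12, 9] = (1 13 9 8 11 2 10 7 5 4)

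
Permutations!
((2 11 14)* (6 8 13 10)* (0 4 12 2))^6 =((0 4 12 2 11 14)(6 8 13 10))^6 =(14)(6 13)(8 10)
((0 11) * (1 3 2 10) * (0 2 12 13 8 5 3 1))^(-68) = (3 13 5 12 8)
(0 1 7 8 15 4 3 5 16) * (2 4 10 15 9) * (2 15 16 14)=(0 1 7 8 9 15 10 16)(2 4 3 5 14)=[1, 7, 4, 5, 3, 14, 6, 8, 9, 15, 16, 11, 12, 13, 2, 10, 0]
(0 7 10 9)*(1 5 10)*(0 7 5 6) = (0 5 10 9 7 1 6) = [5, 6, 2, 3, 4, 10, 0, 1, 8, 7, 9]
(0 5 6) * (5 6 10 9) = [6, 1, 2, 3, 4, 10, 0, 7, 8, 5, 9] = (0 6)(5 10 9)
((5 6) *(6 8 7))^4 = ((5 8 7 6))^4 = (8)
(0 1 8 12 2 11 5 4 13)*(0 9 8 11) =(0 1 11 5 4 13 9 8 12 2) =[1, 11, 0, 3, 13, 4, 6, 7, 12, 8, 10, 5, 2, 9]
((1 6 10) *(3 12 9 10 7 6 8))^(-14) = (1 9 3)(8 10 12)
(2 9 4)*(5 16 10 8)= (2 9 4)(5 16 10 8)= [0, 1, 9, 3, 2, 16, 6, 7, 5, 4, 8, 11, 12, 13, 14, 15, 10]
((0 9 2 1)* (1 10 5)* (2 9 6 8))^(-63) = (10)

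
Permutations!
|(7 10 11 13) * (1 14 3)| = 12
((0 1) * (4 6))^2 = ((0 1)(4 6))^2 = (6)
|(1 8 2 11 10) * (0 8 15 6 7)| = 9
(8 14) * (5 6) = (5 6)(8 14) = [0, 1, 2, 3, 4, 6, 5, 7, 14, 9, 10, 11, 12, 13, 8]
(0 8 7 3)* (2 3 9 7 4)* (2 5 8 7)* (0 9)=(0 7)(2 3 9)(4 5 8)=[7, 1, 3, 9, 5, 8, 6, 0, 4, 2]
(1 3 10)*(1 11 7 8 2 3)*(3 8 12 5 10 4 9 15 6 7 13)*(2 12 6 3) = (2 8 12 5 10 11 13)(3 4 9 15)(6 7) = [0, 1, 8, 4, 9, 10, 7, 6, 12, 15, 11, 13, 5, 2, 14, 3]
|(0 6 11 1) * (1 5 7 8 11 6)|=4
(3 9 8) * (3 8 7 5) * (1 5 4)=(1 5 3 9 7 4)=[0, 5, 2, 9, 1, 3, 6, 4, 8, 7]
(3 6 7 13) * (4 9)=(3 6 7 13)(4 9)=[0, 1, 2, 6, 9, 5, 7, 13, 8, 4, 10, 11, 12, 3]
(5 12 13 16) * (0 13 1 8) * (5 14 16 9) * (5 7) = (0 13 9 7 5 12 1 8)(14 16) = [13, 8, 2, 3, 4, 12, 6, 5, 0, 7, 10, 11, 1, 9, 16, 15, 14]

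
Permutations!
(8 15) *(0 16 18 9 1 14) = [16, 14, 2, 3, 4, 5, 6, 7, 15, 1, 10, 11, 12, 13, 0, 8, 18, 17, 9] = (0 16 18 9 1 14)(8 15)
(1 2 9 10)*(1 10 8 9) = (10)(1 2)(8 9) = [0, 2, 1, 3, 4, 5, 6, 7, 9, 8, 10]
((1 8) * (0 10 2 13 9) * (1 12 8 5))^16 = ((0 10 2 13 9)(1 5)(8 12))^16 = (0 10 2 13 9)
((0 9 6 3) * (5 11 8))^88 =((0 9 6 3)(5 11 8))^88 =(5 11 8)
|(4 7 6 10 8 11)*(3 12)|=|(3 12)(4 7 6 10 8 11)|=6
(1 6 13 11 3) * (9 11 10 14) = (1 6 13 10 14 9 11 3) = [0, 6, 2, 1, 4, 5, 13, 7, 8, 11, 14, 3, 12, 10, 9]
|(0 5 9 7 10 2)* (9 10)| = 4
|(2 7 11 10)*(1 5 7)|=6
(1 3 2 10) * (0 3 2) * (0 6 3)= [0, 2, 10, 6, 4, 5, 3, 7, 8, 9, 1]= (1 2 10)(3 6)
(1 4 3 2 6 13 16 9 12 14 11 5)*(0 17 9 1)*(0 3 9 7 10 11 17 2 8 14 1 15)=(0 2 6 13 16 15)(1 4 9 12)(3 8 14 17 7 10 11 5)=[2, 4, 6, 8, 9, 3, 13, 10, 14, 12, 11, 5, 1, 16, 17, 0, 15, 7]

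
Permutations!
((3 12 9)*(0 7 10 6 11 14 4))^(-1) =((0 7 10 6 11 14 4)(3 12 9))^(-1) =(0 4 14 11 6 10 7)(3 9 12)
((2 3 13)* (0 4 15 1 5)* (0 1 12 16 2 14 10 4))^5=((1 5)(2 3 13 14 10 4 15 12 16))^5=(1 5)(2 4 3 15 13 12 14 16 10)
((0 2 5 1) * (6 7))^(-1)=(0 1 5 2)(6 7)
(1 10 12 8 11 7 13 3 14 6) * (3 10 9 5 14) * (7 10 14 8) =[0, 9, 2, 3, 4, 8, 1, 13, 11, 5, 12, 10, 7, 14, 6] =(1 9 5 8 11 10 12 7 13 14 6)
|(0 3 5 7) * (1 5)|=5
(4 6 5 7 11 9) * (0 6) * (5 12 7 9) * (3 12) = [6, 1, 2, 12, 0, 9, 3, 11, 8, 4, 10, 5, 7] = (0 6 3 12 7 11 5 9 4)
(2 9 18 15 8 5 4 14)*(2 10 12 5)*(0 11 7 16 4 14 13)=[11, 1, 9, 3, 13, 14, 6, 16, 2, 18, 12, 7, 5, 0, 10, 8, 4, 17, 15]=(0 11 7 16 4 13)(2 9 18 15 8)(5 14 10 12)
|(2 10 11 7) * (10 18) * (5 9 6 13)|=20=|(2 18 10 11 7)(5 9 6 13)|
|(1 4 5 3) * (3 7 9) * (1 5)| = 4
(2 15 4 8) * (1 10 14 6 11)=(1 10 14 6 11)(2 15 4 8)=[0, 10, 15, 3, 8, 5, 11, 7, 2, 9, 14, 1, 12, 13, 6, 4]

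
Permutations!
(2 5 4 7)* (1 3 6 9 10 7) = (1 3 6 9 10 7 2 5 4) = [0, 3, 5, 6, 1, 4, 9, 2, 8, 10, 7]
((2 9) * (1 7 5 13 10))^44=(1 10 13 5 7)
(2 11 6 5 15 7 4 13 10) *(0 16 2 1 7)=(0 16 2 11 6 5 15)(1 7 4 13 10)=[16, 7, 11, 3, 13, 15, 5, 4, 8, 9, 1, 6, 12, 10, 14, 0, 2]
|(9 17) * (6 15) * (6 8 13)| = 4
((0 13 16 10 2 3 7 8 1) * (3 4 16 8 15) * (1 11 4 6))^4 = (0 4 6 8 10)(1 11 2 13 16)(3 7 15)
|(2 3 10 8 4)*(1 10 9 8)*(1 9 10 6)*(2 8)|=|(1 6)(2 3 10 9)(4 8)|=4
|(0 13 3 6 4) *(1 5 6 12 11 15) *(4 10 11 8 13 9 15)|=36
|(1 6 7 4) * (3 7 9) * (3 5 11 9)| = 15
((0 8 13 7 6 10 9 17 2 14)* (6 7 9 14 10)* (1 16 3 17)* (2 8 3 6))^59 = ((0 3 17 8 13 9 1 16 6 2 10 14))^59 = (0 14 10 2 6 16 1 9 13 8 17 3)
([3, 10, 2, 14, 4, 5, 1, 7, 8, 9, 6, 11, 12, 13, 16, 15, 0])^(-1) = [16, 6, 2, 0, 4, 5, 10, 7, 8, 9, 1, 11, 12, 13, 3, 15, 14]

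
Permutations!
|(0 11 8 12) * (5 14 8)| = |(0 11 5 14 8 12)| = 6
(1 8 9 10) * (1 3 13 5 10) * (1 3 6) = (1 8 9 3 13 5 10 6) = [0, 8, 2, 13, 4, 10, 1, 7, 9, 3, 6, 11, 12, 5]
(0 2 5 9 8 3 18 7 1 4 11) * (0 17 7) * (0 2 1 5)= (0 1 4 11 17 7 5 9 8 3 18 2)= [1, 4, 0, 18, 11, 9, 6, 5, 3, 8, 10, 17, 12, 13, 14, 15, 16, 7, 2]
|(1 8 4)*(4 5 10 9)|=|(1 8 5 10 9 4)|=6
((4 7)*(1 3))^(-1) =((1 3)(4 7))^(-1) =(1 3)(4 7)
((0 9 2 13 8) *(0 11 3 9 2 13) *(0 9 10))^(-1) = (0 10 3 11 8 13 9 2)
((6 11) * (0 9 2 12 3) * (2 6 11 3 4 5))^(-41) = ((0 9 6 3)(2 12 4 5))^(-41) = (0 3 6 9)(2 5 4 12)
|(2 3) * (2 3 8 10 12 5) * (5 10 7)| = 4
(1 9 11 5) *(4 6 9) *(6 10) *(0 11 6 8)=(0 11 5 1 4 10 8)(6 9)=[11, 4, 2, 3, 10, 1, 9, 7, 0, 6, 8, 5]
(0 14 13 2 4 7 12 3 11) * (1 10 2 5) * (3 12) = (0 14 13 5 1 10 2 4 7 3 11) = [14, 10, 4, 11, 7, 1, 6, 3, 8, 9, 2, 0, 12, 5, 13]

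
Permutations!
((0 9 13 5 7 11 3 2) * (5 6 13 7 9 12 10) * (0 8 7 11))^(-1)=((0 12 10 5 9 11 3 2 8 7)(6 13))^(-1)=(0 7 8 2 3 11 9 5 10 12)(6 13)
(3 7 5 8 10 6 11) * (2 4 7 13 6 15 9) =(2 4 7 5 8 10 15 9)(3 13 6 11) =[0, 1, 4, 13, 7, 8, 11, 5, 10, 2, 15, 3, 12, 6, 14, 9]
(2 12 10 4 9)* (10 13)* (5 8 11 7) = (2 12 13 10 4 9)(5 8 11 7) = [0, 1, 12, 3, 9, 8, 6, 5, 11, 2, 4, 7, 13, 10]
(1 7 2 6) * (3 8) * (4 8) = [0, 7, 6, 4, 8, 5, 1, 2, 3] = (1 7 2 6)(3 4 8)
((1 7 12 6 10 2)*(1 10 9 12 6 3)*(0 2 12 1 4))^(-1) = (0 4 3 12 10 2)(1 9 6 7)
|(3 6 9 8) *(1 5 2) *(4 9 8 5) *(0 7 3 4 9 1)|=10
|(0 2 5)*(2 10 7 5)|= 4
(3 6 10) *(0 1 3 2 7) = (0 1 3 6 10 2 7) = [1, 3, 7, 6, 4, 5, 10, 0, 8, 9, 2]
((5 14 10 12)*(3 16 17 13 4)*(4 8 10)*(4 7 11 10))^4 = ((3 16 17 13 8 4)(5 14 7 11 10 12))^4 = (3 8 17)(4 13 16)(5 10 7)(11 14 12)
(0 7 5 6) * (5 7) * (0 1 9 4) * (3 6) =[5, 9, 2, 6, 0, 3, 1, 7, 8, 4] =(0 5 3 6 1 9 4)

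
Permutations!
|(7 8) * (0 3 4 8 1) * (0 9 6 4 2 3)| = |(1 9 6 4 8 7)(2 3)| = 6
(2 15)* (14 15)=(2 14 15)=[0, 1, 14, 3, 4, 5, 6, 7, 8, 9, 10, 11, 12, 13, 15, 2]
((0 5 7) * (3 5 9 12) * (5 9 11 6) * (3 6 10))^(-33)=((0 11 10 3 9 12 6 5 7))^(-33)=(0 3 6)(5 11 9)(7 10 12)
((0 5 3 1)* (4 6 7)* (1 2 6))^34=(0 3 6 4)(1 5 2 7)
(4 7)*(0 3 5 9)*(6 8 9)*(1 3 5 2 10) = (0 5 6 8 9)(1 3 2 10)(4 7) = [5, 3, 10, 2, 7, 6, 8, 4, 9, 0, 1]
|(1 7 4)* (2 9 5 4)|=|(1 7 2 9 5 4)|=6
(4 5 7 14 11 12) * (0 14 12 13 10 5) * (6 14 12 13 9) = (0 12 4)(5 7 13 10)(6 14 11 9) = [12, 1, 2, 3, 0, 7, 14, 13, 8, 6, 5, 9, 4, 10, 11]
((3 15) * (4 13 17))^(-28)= ((3 15)(4 13 17))^(-28)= (4 17 13)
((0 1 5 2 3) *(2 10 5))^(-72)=(10)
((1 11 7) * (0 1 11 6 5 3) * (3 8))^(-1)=((0 1 6 5 8 3)(7 11))^(-1)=(0 3 8 5 6 1)(7 11)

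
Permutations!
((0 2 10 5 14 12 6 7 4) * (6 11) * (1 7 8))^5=(0 12 7 5 8 2 11 4 14 1 10 6)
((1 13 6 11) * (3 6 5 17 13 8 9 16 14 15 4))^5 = ((1 8 9 16 14 15 4 3 6 11)(5 17 13))^5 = (1 15)(3 9)(4 8)(5 13 17)(6 16)(11 14)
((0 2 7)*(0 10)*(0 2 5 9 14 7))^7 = ((0 5 9 14 7 10 2))^7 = (14)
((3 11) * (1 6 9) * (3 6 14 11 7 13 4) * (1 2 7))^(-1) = ((1 14 11 6 9 2 7 13 4 3))^(-1) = (1 3 4 13 7 2 9 6 11 14)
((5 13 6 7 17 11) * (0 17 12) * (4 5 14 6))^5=((0 17 11 14 6 7 12)(4 5 13))^5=(0 7 14 17 12 6 11)(4 13 5)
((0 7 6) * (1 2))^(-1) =((0 7 6)(1 2))^(-1) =(0 6 7)(1 2)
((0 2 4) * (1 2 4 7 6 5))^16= (1 2 7 6 5)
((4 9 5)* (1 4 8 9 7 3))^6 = ((1 4 7 3)(5 8 9))^6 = (9)(1 7)(3 4)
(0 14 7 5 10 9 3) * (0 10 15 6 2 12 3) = (0 14 7 5 15 6 2 12 3 10 9) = [14, 1, 12, 10, 4, 15, 2, 5, 8, 0, 9, 11, 3, 13, 7, 6]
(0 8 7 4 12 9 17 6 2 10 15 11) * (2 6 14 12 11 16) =(0 8 7 4 11)(2 10 15 16)(9 17 14 12) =[8, 1, 10, 3, 11, 5, 6, 4, 7, 17, 15, 0, 9, 13, 12, 16, 2, 14]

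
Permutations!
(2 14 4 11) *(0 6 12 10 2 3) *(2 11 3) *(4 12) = (0 6 4 3)(2 14 12 10 11) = [6, 1, 14, 0, 3, 5, 4, 7, 8, 9, 11, 2, 10, 13, 12]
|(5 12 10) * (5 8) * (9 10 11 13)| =|(5 12 11 13 9 10 8)| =7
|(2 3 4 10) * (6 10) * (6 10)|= 4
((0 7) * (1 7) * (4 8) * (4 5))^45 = ((0 1 7)(4 8 5))^45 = (8)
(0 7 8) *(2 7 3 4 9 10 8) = (0 3 4 9 10 8)(2 7) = [3, 1, 7, 4, 9, 5, 6, 2, 0, 10, 8]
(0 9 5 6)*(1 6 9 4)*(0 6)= [4, 0, 2, 3, 1, 9, 6, 7, 8, 5]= (0 4 1)(5 9)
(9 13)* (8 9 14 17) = [0, 1, 2, 3, 4, 5, 6, 7, 9, 13, 10, 11, 12, 14, 17, 15, 16, 8] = (8 9 13 14 17)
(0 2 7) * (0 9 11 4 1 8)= (0 2 7 9 11 4 1 8)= [2, 8, 7, 3, 1, 5, 6, 9, 0, 11, 10, 4]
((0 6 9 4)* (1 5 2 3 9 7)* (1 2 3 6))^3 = (0 3)(1 9)(4 5)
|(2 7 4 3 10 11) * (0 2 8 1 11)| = 6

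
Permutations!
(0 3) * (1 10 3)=[1, 10, 2, 0, 4, 5, 6, 7, 8, 9, 3]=(0 1 10 3)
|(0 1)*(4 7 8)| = 6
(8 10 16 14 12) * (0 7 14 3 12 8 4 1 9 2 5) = [7, 9, 5, 12, 1, 0, 6, 14, 10, 2, 16, 11, 4, 13, 8, 15, 3] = (0 7 14 8 10 16 3 12 4 1 9 2 5)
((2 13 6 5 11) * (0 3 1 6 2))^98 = ((0 3 1 6 5 11)(2 13))^98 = (13)(0 1 5)(3 6 11)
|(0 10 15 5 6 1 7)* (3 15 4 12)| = 10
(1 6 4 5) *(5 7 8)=[0, 6, 2, 3, 7, 1, 4, 8, 5]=(1 6 4 7 8 5)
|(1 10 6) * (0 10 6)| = 2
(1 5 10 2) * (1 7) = (1 5 10 2 7) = [0, 5, 7, 3, 4, 10, 6, 1, 8, 9, 2]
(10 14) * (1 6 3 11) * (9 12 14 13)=(1 6 3 11)(9 12 14 10 13)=[0, 6, 2, 11, 4, 5, 3, 7, 8, 12, 13, 1, 14, 9, 10]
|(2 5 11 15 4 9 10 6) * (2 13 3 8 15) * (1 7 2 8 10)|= |(1 7 2 5 11 8 15 4 9)(3 10 6 13)|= 36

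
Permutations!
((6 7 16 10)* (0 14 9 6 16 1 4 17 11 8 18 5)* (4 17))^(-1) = ((0 14 9 6 7 1 17 11 8 18 5)(10 16))^(-1) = (0 5 18 8 11 17 1 7 6 9 14)(10 16)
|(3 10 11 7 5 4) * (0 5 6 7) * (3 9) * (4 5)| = 6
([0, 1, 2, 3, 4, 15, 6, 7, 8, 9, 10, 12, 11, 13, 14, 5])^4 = (15)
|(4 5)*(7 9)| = |(4 5)(7 9)| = 2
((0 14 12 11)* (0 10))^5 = (14) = ((0 14 12 11 10))^5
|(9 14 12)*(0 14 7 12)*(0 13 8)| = |(0 14 13 8)(7 12 9)| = 12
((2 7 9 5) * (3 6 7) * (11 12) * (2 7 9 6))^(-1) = ((2 3)(5 7 6 9)(11 12))^(-1) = (2 3)(5 9 6 7)(11 12)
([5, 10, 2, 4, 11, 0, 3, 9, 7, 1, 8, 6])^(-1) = (0 5)(1 9 7 8 10)(3 6 11 4)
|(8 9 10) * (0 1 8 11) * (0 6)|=7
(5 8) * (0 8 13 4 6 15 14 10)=(0 8 5 13 4 6 15 14 10)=[8, 1, 2, 3, 6, 13, 15, 7, 5, 9, 0, 11, 12, 4, 10, 14]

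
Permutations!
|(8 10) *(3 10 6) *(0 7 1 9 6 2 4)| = 10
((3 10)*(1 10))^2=((1 10 3))^2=(1 3 10)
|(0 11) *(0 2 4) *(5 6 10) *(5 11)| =|(0 5 6 10 11 2 4)| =7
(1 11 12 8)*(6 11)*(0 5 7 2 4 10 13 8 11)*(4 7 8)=(0 5 8 1 6)(2 7)(4 10 13)(11 12)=[5, 6, 7, 3, 10, 8, 0, 2, 1, 9, 13, 12, 11, 4]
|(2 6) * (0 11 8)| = 6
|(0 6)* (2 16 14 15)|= |(0 6)(2 16 14 15)|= 4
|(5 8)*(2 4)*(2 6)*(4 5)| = |(2 5 8 4 6)| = 5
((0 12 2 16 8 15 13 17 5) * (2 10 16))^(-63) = (17)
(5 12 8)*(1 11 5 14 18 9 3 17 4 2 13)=(1 11 5 12 8 14 18 9 3 17 4 2 13)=[0, 11, 13, 17, 2, 12, 6, 7, 14, 3, 10, 5, 8, 1, 18, 15, 16, 4, 9]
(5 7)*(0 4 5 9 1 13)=(0 4 5 7 9 1 13)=[4, 13, 2, 3, 5, 7, 6, 9, 8, 1, 10, 11, 12, 0]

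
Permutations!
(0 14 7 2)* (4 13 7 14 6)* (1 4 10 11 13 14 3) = (0 6 10 11 13 7 2)(1 4 14 3) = [6, 4, 0, 1, 14, 5, 10, 2, 8, 9, 11, 13, 12, 7, 3]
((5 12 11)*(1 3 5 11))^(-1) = ((1 3 5 12))^(-1) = (1 12 5 3)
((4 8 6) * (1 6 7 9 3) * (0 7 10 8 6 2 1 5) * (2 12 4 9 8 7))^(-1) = (0 5 3 9 6 4 12 1 2)(7 10 8)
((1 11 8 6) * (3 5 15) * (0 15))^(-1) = (0 5 3 15)(1 6 8 11)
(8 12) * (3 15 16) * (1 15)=(1 15 16 3)(8 12)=[0, 15, 2, 1, 4, 5, 6, 7, 12, 9, 10, 11, 8, 13, 14, 16, 3]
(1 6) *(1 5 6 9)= (1 9)(5 6)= [0, 9, 2, 3, 4, 6, 5, 7, 8, 1]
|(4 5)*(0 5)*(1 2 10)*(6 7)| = |(0 5 4)(1 2 10)(6 7)| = 6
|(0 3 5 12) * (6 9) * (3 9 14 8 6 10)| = |(0 9 10 3 5 12)(6 14 8)| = 6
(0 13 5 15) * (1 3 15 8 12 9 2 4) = [13, 3, 4, 15, 1, 8, 6, 7, 12, 2, 10, 11, 9, 5, 14, 0] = (0 13 5 8 12 9 2 4 1 3 15)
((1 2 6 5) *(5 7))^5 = ((1 2 6 7 5))^5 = (7)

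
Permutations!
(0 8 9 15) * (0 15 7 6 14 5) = [8, 1, 2, 3, 4, 0, 14, 6, 9, 7, 10, 11, 12, 13, 5, 15] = (15)(0 8 9 7 6 14 5)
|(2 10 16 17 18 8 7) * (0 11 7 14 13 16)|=30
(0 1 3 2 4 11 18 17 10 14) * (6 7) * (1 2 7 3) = (0 2 4 11 18 17 10 14)(3 7 6) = [2, 1, 4, 7, 11, 5, 3, 6, 8, 9, 14, 18, 12, 13, 0, 15, 16, 10, 17]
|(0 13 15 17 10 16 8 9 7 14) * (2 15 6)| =12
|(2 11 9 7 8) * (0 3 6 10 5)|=|(0 3 6 10 5)(2 11 9 7 8)|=5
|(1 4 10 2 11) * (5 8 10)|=7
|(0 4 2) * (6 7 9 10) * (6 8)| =|(0 4 2)(6 7 9 10 8)| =15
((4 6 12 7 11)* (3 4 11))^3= (3 12 4 7 6)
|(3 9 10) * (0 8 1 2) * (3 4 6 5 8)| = |(0 3 9 10 4 6 5 8 1 2)| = 10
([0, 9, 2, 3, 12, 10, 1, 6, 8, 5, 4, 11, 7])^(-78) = [0, 5, 2, 3, 7, 4, 9, 1, 8, 10, 12, 11, 6]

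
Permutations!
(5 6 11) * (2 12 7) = [0, 1, 12, 3, 4, 6, 11, 2, 8, 9, 10, 5, 7] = (2 12 7)(5 6 11)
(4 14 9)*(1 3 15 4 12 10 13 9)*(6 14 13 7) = (1 3 15 4 13 9 12 10 7 6 14) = [0, 3, 2, 15, 13, 5, 14, 6, 8, 12, 7, 11, 10, 9, 1, 4]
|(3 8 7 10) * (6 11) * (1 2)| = |(1 2)(3 8 7 10)(6 11)| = 4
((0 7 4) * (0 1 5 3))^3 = ((0 7 4 1 5 3))^3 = (0 1)(3 4)(5 7)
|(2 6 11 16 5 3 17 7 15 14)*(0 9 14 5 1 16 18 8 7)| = 26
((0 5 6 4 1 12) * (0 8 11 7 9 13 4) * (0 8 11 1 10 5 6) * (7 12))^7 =(0 4 7 6 10 9 8 5 13 1)(11 12)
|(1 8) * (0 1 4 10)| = |(0 1 8 4 10)| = 5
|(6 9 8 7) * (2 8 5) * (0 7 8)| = 6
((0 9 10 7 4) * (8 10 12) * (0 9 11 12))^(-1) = ((0 11 12 8 10 7 4 9))^(-1) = (0 9 4 7 10 8 12 11)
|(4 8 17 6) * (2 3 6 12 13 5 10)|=|(2 3 6 4 8 17 12 13 5 10)|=10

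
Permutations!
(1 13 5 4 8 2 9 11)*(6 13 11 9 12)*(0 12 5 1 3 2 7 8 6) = (0 12)(1 11 3 2 5 4 6 13)(7 8) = [12, 11, 5, 2, 6, 4, 13, 8, 7, 9, 10, 3, 0, 1]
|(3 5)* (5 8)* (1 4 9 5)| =|(1 4 9 5 3 8)| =6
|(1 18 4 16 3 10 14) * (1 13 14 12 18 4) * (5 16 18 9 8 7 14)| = 30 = |(1 4 18)(3 10 12 9 8 7 14 13 5 16)|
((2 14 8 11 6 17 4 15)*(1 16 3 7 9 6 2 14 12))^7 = ((1 16 3 7 9 6 17 4 15 14 8 11 2 12))^7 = (1 4)(2 6)(3 14)(7 8)(9 11)(12 17)(15 16)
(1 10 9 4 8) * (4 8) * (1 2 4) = (1 10 9 8 2 4) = [0, 10, 4, 3, 1, 5, 6, 7, 2, 8, 9]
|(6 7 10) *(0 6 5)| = |(0 6 7 10 5)| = 5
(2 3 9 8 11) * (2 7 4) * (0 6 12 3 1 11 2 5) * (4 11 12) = (0 6 4 5)(1 12 3 9 8 2)(7 11) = [6, 12, 1, 9, 5, 0, 4, 11, 2, 8, 10, 7, 3]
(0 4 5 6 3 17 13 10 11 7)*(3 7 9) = (0 4 5 6 7)(3 17 13 10 11 9) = [4, 1, 2, 17, 5, 6, 7, 0, 8, 3, 11, 9, 12, 10, 14, 15, 16, 13]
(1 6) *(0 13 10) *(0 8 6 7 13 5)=(0 5)(1 7 13 10 8 6)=[5, 7, 2, 3, 4, 0, 1, 13, 6, 9, 8, 11, 12, 10]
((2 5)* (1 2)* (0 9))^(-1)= (0 9)(1 5 2)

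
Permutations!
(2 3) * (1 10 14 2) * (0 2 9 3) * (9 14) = (14)(0 2)(1 10 9 3) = [2, 10, 0, 1, 4, 5, 6, 7, 8, 3, 9, 11, 12, 13, 14]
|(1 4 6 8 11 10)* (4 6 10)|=6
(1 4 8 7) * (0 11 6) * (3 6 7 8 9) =(0 11 7 1 4 9 3 6) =[11, 4, 2, 6, 9, 5, 0, 1, 8, 3, 10, 7]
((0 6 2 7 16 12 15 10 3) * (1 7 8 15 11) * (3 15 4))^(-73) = (0 3 4 8 2 6)(1 16 11 7 12)(10 15)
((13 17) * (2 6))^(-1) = (2 6)(13 17)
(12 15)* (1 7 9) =[0, 7, 2, 3, 4, 5, 6, 9, 8, 1, 10, 11, 15, 13, 14, 12] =(1 7 9)(12 15)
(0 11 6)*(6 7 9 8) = (0 11 7 9 8 6) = [11, 1, 2, 3, 4, 5, 0, 9, 6, 8, 10, 7]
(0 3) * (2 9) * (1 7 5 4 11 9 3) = [1, 7, 3, 0, 11, 4, 6, 5, 8, 2, 10, 9] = (0 1 7 5 4 11 9 2 3)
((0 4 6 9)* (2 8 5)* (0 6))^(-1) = (0 4)(2 5 8)(6 9)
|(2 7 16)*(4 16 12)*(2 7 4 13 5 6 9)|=|(2 4 16 7 12 13 5 6 9)|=9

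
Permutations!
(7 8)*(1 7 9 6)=(1 7 8 9 6)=[0, 7, 2, 3, 4, 5, 1, 8, 9, 6]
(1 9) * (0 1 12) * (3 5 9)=(0 1 3 5 9 12)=[1, 3, 2, 5, 4, 9, 6, 7, 8, 12, 10, 11, 0]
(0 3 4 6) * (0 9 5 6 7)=[3, 1, 2, 4, 7, 6, 9, 0, 8, 5]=(0 3 4 7)(5 6 9)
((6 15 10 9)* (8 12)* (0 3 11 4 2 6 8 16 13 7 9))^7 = ((0 3 11 4 2 6 15 10)(7 9 8 12 16 13))^7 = (0 10 15 6 2 4 11 3)(7 9 8 12 16 13)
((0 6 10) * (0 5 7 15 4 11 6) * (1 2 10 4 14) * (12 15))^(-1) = (1 14 15 12 7 5 10 2)(4 6 11)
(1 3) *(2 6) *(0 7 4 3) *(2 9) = (0 7 4 3 1)(2 6 9) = [7, 0, 6, 1, 3, 5, 9, 4, 8, 2]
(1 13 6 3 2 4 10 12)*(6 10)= [0, 13, 4, 2, 6, 5, 3, 7, 8, 9, 12, 11, 1, 10]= (1 13 10 12)(2 4 6 3)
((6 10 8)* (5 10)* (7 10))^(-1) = ((5 7 10 8 6))^(-1) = (5 6 8 10 7)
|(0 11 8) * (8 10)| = |(0 11 10 8)| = 4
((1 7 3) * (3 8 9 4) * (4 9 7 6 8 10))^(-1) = ((1 6 8 7 10 4 3))^(-1) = (1 3 4 10 7 8 6)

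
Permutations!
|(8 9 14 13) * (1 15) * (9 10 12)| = |(1 15)(8 10 12 9 14 13)| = 6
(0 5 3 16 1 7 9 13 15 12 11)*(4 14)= (0 5 3 16 1 7 9 13 15 12 11)(4 14)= [5, 7, 2, 16, 14, 3, 6, 9, 8, 13, 10, 0, 11, 15, 4, 12, 1]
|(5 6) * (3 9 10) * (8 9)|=|(3 8 9 10)(5 6)|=4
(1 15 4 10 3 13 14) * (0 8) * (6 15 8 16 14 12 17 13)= (0 16 14 1 8)(3 6 15 4 10)(12 17 13)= [16, 8, 2, 6, 10, 5, 15, 7, 0, 9, 3, 11, 17, 12, 1, 4, 14, 13]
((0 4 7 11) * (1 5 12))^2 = ((0 4 7 11)(1 5 12))^2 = (0 7)(1 12 5)(4 11)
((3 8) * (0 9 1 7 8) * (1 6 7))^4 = (0 8 6)(3 7 9)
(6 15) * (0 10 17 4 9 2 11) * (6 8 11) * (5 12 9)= (0 10 17 4 5 12 9 2 6 15 8 11)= [10, 1, 6, 3, 5, 12, 15, 7, 11, 2, 17, 0, 9, 13, 14, 8, 16, 4]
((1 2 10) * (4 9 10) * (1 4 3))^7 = ((1 2 3)(4 9 10))^7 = (1 2 3)(4 9 10)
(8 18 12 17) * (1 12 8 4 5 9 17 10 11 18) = [0, 12, 2, 3, 5, 9, 6, 7, 1, 17, 11, 18, 10, 13, 14, 15, 16, 4, 8] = (1 12 10 11 18 8)(4 5 9 17)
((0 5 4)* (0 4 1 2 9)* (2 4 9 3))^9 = (0 9 4 1 5)(2 3)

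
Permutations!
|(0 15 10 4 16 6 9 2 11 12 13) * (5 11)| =|(0 15 10 4 16 6 9 2 5 11 12 13)| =12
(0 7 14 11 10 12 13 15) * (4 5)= (0 7 14 11 10 12 13 15)(4 5)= [7, 1, 2, 3, 5, 4, 6, 14, 8, 9, 12, 10, 13, 15, 11, 0]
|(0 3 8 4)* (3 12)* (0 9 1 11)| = 8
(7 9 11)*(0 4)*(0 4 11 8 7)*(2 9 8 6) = (0 11)(2 9 6)(7 8) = [11, 1, 9, 3, 4, 5, 2, 8, 7, 6, 10, 0]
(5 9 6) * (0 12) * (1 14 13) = (0 12)(1 14 13)(5 9 6) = [12, 14, 2, 3, 4, 9, 5, 7, 8, 6, 10, 11, 0, 1, 13]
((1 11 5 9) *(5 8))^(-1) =(1 9 5 8 11)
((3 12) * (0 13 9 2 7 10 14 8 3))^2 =((0 13 9 2 7 10 14 8 3 12))^2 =(0 9 7 14 3)(2 10 8 12 13)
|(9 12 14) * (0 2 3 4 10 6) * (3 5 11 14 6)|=24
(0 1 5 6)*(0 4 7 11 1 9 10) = (0 9 10)(1 5 6 4 7 11) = [9, 5, 2, 3, 7, 6, 4, 11, 8, 10, 0, 1]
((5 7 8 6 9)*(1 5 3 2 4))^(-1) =(1 4 2 3 9 6 8 7 5)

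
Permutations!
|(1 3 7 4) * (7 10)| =|(1 3 10 7 4)| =5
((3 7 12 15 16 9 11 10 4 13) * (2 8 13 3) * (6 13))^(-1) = ((2 8 6 13)(3 7 12 15 16 9 11 10 4))^(-1) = (2 13 6 8)(3 4 10 11 9 16 15 12 7)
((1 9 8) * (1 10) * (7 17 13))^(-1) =((1 9 8 10)(7 17 13))^(-1) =(1 10 8 9)(7 13 17)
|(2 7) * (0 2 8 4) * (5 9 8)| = |(0 2 7 5 9 8 4)| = 7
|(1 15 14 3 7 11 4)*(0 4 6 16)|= 10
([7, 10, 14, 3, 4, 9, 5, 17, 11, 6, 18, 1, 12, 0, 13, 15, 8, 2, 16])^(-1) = [13, 11, 17, 3, 4, 6, 9, 0, 16, 5, 1, 8, 12, 14, 2, 15, 18, 7, 10]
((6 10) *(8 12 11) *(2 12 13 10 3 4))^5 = (2 10 12 6 11 3 8 4 13)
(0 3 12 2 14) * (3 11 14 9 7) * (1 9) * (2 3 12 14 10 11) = (0 2 1 9 7 12 3 14)(10 11) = [2, 9, 1, 14, 4, 5, 6, 12, 8, 7, 11, 10, 3, 13, 0]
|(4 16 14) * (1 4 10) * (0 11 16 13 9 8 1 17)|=|(0 11 16 14 10 17)(1 4 13 9 8)|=30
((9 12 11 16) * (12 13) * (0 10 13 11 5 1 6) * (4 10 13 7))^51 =(16)(0 5)(1 13)(6 12) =((0 13 12 5 1 6)(4 10 7)(9 11 16))^51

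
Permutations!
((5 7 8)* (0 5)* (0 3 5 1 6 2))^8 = ((0 1 6 2)(3 5 7 8))^8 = (8)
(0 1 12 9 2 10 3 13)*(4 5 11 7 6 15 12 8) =(0 1 8 4 5 11 7 6 15 12 9 2 10 3 13) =[1, 8, 10, 13, 5, 11, 15, 6, 4, 2, 3, 7, 9, 0, 14, 12]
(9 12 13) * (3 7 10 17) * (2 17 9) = (2 17 3 7 10 9 12 13) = [0, 1, 17, 7, 4, 5, 6, 10, 8, 12, 9, 11, 13, 2, 14, 15, 16, 3]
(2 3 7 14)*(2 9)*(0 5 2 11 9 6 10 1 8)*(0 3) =[5, 8, 0, 7, 4, 2, 10, 14, 3, 11, 1, 9, 12, 13, 6] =(0 5 2)(1 8 3 7 14 6 10)(9 11)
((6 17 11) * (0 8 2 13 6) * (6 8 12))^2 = (0 6 11 12 17)(2 8 13)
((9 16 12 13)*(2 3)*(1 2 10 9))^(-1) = (1 13 12 16 9 10 3 2)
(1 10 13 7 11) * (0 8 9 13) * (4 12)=[8, 10, 2, 3, 12, 5, 6, 11, 9, 13, 0, 1, 4, 7]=(0 8 9 13 7 11 1 10)(4 12)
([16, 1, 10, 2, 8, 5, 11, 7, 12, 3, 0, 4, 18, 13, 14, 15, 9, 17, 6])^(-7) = [10, 1, 3, 9, 11, 5, 18, 7, 4, 16, 2, 6, 8, 13, 14, 15, 0, 17, 12]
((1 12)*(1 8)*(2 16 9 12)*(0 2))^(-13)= ((0 2 16 9 12 8 1))^(-13)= (0 2 16 9 12 8 1)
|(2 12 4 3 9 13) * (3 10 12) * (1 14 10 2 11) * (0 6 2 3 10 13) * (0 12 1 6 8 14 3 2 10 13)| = 30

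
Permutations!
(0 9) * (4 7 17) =(0 9)(4 7 17) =[9, 1, 2, 3, 7, 5, 6, 17, 8, 0, 10, 11, 12, 13, 14, 15, 16, 4]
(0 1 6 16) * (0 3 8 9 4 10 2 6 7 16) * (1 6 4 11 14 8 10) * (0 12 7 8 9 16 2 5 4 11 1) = (0 6 12 7 2 11 14 9 1 8 16 3 10 5 4) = [6, 8, 11, 10, 0, 4, 12, 2, 16, 1, 5, 14, 7, 13, 9, 15, 3]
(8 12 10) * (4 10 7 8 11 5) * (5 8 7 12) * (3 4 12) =(3 4 10 11 8 5 12) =[0, 1, 2, 4, 10, 12, 6, 7, 5, 9, 11, 8, 3]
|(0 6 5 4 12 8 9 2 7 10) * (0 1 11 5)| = 10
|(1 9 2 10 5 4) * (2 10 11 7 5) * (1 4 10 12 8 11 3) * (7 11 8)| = 8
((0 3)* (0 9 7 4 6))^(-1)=((0 3 9 7 4 6))^(-1)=(0 6 4 7 9 3)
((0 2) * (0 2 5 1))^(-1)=((0 5 1))^(-1)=(0 1 5)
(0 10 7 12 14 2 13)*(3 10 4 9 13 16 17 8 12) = (0 4 9 13)(2 16 17 8 12 14)(3 10 7) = [4, 1, 16, 10, 9, 5, 6, 3, 12, 13, 7, 11, 14, 0, 2, 15, 17, 8]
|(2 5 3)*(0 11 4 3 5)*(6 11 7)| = 7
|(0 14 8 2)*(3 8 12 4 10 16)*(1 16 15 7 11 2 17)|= 45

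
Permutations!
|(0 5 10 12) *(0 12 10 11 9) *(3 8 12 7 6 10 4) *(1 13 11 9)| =|(0 5 9)(1 13 11)(3 8 12 7 6 10 4)| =21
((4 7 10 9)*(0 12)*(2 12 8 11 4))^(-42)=(0 4 9)(2 8 7)(10 12 11)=((0 8 11 4 7 10 9 2 12))^(-42)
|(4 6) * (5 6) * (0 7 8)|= 3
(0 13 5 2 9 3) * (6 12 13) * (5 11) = (0 6 12 13 11 5 2 9 3) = [6, 1, 9, 0, 4, 2, 12, 7, 8, 3, 10, 5, 13, 11]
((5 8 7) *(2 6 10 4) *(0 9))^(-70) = ((0 9)(2 6 10 4)(5 8 7))^(-70) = (2 10)(4 6)(5 7 8)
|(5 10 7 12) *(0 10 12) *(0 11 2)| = 10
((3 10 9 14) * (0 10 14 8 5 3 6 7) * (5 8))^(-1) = ((0 10 9 5 3 14 6 7))^(-1) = (0 7 6 14 3 5 9 10)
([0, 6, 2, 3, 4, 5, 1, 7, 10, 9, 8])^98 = (10)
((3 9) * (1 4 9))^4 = (9)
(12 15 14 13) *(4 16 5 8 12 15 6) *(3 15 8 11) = (3 15 14 13 8 12 6 4 16 5 11) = [0, 1, 2, 15, 16, 11, 4, 7, 12, 9, 10, 3, 6, 8, 13, 14, 5]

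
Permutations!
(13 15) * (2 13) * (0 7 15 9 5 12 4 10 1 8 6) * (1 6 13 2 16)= (0 7 15 16 1 8 13 9 5 12 4 10 6)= [7, 8, 2, 3, 10, 12, 0, 15, 13, 5, 6, 11, 4, 9, 14, 16, 1]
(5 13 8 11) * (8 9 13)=(5 8 11)(9 13)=[0, 1, 2, 3, 4, 8, 6, 7, 11, 13, 10, 5, 12, 9]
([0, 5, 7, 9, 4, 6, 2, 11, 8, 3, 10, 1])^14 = (1 6 7)(2 11 5)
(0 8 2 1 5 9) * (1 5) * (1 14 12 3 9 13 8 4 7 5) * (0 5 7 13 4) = [0, 14, 1, 9, 13, 4, 6, 7, 2, 5, 10, 11, 3, 8, 12] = (1 14 12 3 9 5 4 13 8 2)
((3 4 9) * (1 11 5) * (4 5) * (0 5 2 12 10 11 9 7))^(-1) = ((0 5 1 9 3 2 12 10 11 4 7))^(-1) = (0 7 4 11 10 12 2 3 9 1 5)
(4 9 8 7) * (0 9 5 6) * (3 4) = (0 9 8 7 3 4 5 6) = [9, 1, 2, 4, 5, 6, 0, 3, 7, 8]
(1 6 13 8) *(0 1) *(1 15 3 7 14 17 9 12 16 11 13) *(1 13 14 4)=(0 15 3 7 4 1 6 13 8)(9 12 16 11 14 17)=[15, 6, 2, 7, 1, 5, 13, 4, 0, 12, 10, 14, 16, 8, 17, 3, 11, 9]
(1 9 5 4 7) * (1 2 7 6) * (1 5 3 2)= (1 9 3 2 7)(4 6 5)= [0, 9, 7, 2, 6, 4, 5, 1, 8, 3]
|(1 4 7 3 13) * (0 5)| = 10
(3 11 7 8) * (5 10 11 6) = (3 6 5 10 11 7 8) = [0, 1, 2, 6, 4, 10, 5, 8, 3, 9, 11, 7]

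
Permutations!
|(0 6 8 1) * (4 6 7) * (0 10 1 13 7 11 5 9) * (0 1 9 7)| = 24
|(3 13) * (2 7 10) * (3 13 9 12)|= 3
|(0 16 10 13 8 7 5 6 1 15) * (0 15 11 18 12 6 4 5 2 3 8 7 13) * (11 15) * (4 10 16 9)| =|(0 9 4 5 10)(1 15 11 18 12 6)(2 3 8 13 7)| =30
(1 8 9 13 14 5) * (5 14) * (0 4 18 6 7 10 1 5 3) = (0 4 18 6 7 10 1 8 9 13 3) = [4, 8, 2, 0, 18, 5, 7, 10, 9, 13, 1, 11, 12, 3, 14, 15, 16, 17, 6]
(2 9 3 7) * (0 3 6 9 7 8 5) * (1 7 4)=(0 3 8 5)(1 7 2 4)(6 9)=[3, 7, 4, 8, 1, 0, 9, 2, 5, 6]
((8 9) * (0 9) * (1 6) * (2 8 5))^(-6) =(0 8 2 5 9)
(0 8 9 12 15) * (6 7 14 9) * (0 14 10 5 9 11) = (0 8 6 7 10 5 9 12 15 14 11) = [8, 1, 2, 3, 4, 9, 7, 10, 6, 12, 5, 0, 15, 13, 11, 14]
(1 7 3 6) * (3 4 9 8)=(1 7 4 9 8 3 6)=[0, 7, 2, 6, 9, 5, 1, 4, 3, 8]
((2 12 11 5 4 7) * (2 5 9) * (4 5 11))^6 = ((2 12 4 7 11 9))^6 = (12)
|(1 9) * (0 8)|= |(0 8)(1 9)|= 2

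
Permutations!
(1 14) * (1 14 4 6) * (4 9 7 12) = [0, 9, 2, 3, 6, 5, 1, 12, 8, 7, 10, 11, 4, 13, 14] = (14)(1 9 7 12 4 6)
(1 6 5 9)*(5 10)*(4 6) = (1 4 6 10 5 9) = [0, 4, 2, 3, 6, 9, 10, 7, 8, 1, 5]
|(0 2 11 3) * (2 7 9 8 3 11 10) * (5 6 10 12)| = 5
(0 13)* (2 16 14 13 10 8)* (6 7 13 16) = (0 10 8 2 6 7 13)(14 16) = [10, 1, 6, 3, 4, 5, 7, 13, 2, 9, 8, 11, 12, 0, 16, 15, 14]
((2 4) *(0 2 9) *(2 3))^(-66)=((0 3 2 4 9))^(-66)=(0 9 4 2 3)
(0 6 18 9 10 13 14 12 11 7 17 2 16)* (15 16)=(0 6 18 9 10 13 14 12 11 7 17 2 15 16)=[6, 1, 15, 3, 4, 5, 18, 17, 8, 10, 13, 7, 11, 14, 12, 16, 0, 2, 9]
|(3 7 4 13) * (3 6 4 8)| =|(3 7 8)(4 13 6)| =3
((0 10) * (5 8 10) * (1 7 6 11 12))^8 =((0 5 8 10)(1 7 6 11 12))^8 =(1 11 7 12 6)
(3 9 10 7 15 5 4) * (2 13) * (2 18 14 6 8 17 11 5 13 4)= (2 4 3 9 10 7 15 13 18 14 6 8 17 11 5)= [0, 1, 4, 9, 3, 2, 8, 15, 17, 10, 7, 5, 12, 18, 6, 13, 16, 11, 14]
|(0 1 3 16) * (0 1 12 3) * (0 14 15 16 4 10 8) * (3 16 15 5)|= |(0 12 16 1 14 5 3 4 10 8)|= 10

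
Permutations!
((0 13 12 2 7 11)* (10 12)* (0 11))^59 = (0 7 2 12 10 13)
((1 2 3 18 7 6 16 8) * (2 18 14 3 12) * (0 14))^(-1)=(0 3 14)(1 8 16 6 7 18)(2 12)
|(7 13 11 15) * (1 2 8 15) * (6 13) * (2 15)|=|(1 15 7 6 13 11)(2 8)|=6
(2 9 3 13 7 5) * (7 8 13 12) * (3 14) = (2 9 14 3 12 7 5)(8 13) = [0, 1, 9, 12, 4, 2, 6, 5, 13, 14, 10, 11, 7, 8, 3]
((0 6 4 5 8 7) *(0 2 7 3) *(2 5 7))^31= ((0 6 4 7 5 8 3))^31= (0 7 3 4 8 6 5)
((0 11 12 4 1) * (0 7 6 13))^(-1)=((0 11 12 4 1 7 6 13))^(-1)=(0 13 6 7 1 4 12 11)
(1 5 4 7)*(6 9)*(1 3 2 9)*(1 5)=(2 9 6 5 4 7 3)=[0, 1, 9, 2, 7, 4, 5, 3, 8, 6]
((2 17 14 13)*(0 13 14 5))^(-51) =((0 13 2 17 5))^(-51) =(0 5 17 2 13)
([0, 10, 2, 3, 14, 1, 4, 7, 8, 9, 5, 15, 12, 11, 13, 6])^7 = (1 10 5)(4 14 13 11 15 6)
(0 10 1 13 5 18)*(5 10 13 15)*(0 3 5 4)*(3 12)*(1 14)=(0 13 10 14 1 15 4)(3 5 18 12)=[13, 15, 2, 5, 0, 18, 6, 7, 8, 9, 14, 11, 3, 10, 1, 4, 16, 17, 12]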